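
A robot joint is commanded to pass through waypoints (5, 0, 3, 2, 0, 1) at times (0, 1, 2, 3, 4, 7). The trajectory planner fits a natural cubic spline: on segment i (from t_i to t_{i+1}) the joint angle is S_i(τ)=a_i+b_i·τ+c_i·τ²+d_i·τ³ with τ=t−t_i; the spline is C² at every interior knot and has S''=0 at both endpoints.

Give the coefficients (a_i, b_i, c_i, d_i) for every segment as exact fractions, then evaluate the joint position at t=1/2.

  seg 0: a=5 b=-9620/1299 c=0 d=3125/1299
  seg 1: a=0 b=-245/1299 c=3125/433 d=-5233/1299
  seg 2: a=3 b=2806/1299 c=-2108/433 d=2219/1299
  seg 3: a=2 b=-3185/1299 c=111/433 d=254/1299
  seg 4: a=0 b=-1757/1299 c=365/433 d=-365/3897
S(1/2) = 5535/3464

Δ: Δ0=-5, Δ1=3, Δ2=-1, Δ3=-2, Δ4=1/3
row 1: diag=4, rhs=48; c'=1/4, d'=12
row 2: denom=4−1·1/4=15/4; d'=(-24−1·12)/(15/4)=-48/5
row 3: denom=4−1·4/15=56/15; d'=(-6−1·-48/5)/(56/15)=27/28
row 4: denom=8−1·15/56=433/56; d'=(14−1·27/28)/(433/56)=730/433
back: M4=730/433
back: M3=27/28−15/56·730/433=222/433
back: M2=-48/5−4/15·222/433=-4216/433
back: M1=12−1/4·-4216/433=6250/433
M: M0=0, M1=6250/433, M2=-4216/433, M3=222/433, M4=730/433, M5=0
seg 0: a=5, c=M0/2=0, d=(M1−M0)/(6·1)=3125/1299, b=Δ0−h0·(2M0+M1)/6=-9620/1299
seg 1: a=0, c=M1/2=3125/433, d=(M2−M1)/(6·1)=-5233/1299, b=Δ1−h1·(2M1+M2)/6=-245/1299
seg 2: a=3, c=M2/2=-2108/433, d=(M3−M2)/(6·1)=2219/1299, b=Δ2−h2·(2M2+M3)/6=2806/1299
seg 3: a=2, c=M3/2=111/433, d=(M4−M3)/(6·1)=254/1299, b=Δ3−h3·(2M3+M4)/6=-3185/1299
seg 4: a=0, c=M4/2=365/433, d=(M5−M4)/(6·3)=-365/3897, b=Δ4−h4·(2M4+M5)/6=-1757/1299
t_q=1/2 → seg 0, τ=1/2; S=5+-9620/1299·τ+0·τ²+3125/1299·τ³=5535/3464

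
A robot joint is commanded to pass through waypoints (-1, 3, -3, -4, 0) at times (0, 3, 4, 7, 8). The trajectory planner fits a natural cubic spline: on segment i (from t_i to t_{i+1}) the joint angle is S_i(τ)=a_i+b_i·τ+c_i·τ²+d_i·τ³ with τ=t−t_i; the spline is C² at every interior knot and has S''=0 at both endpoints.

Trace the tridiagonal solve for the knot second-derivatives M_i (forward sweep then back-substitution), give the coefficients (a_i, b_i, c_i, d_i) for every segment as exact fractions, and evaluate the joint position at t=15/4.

Δ: Δ0=4/3, Δ1=-6, Δ2=-1/3, Δ3=4
row 1: diag=8, rhs=-44; c'=1/8, d'=-11/2
row 2: denom=8−1·1/8=63/8; d'=(34−1·-11/2)/(63/8)=316/63
row 3: denom=8−3·8/21=48/7; d'=(26−3·316/63)/(48/7)=115/72
back: M3=115/72
back: M2=316/63−8/21·115/72=119/27
back: M1=-11/2−1/8·119/27=-1307/216
M: M0=0, M1=-1307/216, M2=119/27, M3=115/72, M4=0
seg 0: a=-1, c=M0/2=0, d=(M1−M0)/(6·3)=-1307/3888, b=Δ0−h0·(2M0+M1)/6=1883/432
seg 1: a=3, c=M1/2=-1307/432, d=(M2−M1)/(6·1)=251/144, b=Δ1−h1·(2M1+M2)/6=-1019/216
seg 2: a=-3, c=M2/2=119/54, d=(M3−M2)/(6·3)=-607/3888, b=Δ2−h2·(2M2+M3)/6=-2393/432
seg 3: a=-4, c=M3/2=115/144, d=(M4−M3)/(6·1)=-115/432, b=Δ3−h3·(2M3+M4)/6=749/216
t_q=15/4 → seg 1, τ=3/4; S=3+-1019/216·τ+-1307/432·τ²+251/144·τ³=-13867/9216

  seg 0: a=-1 b=1883/432 c=0 d=-1307/3888
  seg 1: a=3 b=-1019/216 c=-1307/432 d=251/144
  seg 2: a=-3 b=-2393/432 c=119/54 d=-607/3888
  seg 3: a=-4 b=749/216 c=115/144 d=-115/432
S(15/4) = -13867/9216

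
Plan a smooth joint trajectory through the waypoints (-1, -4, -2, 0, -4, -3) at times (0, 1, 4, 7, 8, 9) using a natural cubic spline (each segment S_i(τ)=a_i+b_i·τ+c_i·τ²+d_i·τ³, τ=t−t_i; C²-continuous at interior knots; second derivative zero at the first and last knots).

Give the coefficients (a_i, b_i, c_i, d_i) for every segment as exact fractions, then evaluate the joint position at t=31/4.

  seg 0: a=-1 b=-8246/2409 c=0 d=1019/2409
  seg 1: a=-4 b=-5189/2409 c=1019/803 d=-8/73
  seg 2: a=-2 b=6025/2409 c=227/803 d=-718/2409
  seg 3: a=0 b=-9275/2409 c=-1927/803 d=5420/2409
  seg 4: a=-4 b=-4577/2409 c=3493/803 d=-3493/2409
S(31/4) = -5281/1606

Δ: Δ0=-3, Δ1=2/3, Δ2=2/3, Δ3=-4, Δ4=1
row 1: diag=8, rhs=22; c'=3/8, d'=11/4
row 2: denom=12−3·3/8=87/8; d'=(0−3·11/4)/(87/8)=-22/29
row 3: denom=8−3·8/29=208/29; d'=(-28−3·-22/29)/(208/29)=-373/104
row 4: denom=4−1·29/208=803/208; d'=(30−1·-373/104)/(803/208)=6986/803
back: M4=6986/803
back: M3=-373/104−29/208·6986/803=-3854/803
back: M2=-22/29−8/29·-3854/803=454/803
back: M1=11/4−3/8·454/803=2038/803
M: M0=0, M1=2038/803, M2=454/803, M3=-3854/803, M4=6986/803, M5=0
seg 0: a=-1, c=M0/2=0, d=(M1−M0)/(6·1)=1019/2409, b=Δ0−h0·(2M0+M1)/6=-8246/2409
seg 1: a=-4, c=M1/2=1019/803, d=(M2−M1)/(6·3)=-8/73, b=Δ1−h1·(2M1+M2)/6=-5189/2409
seg 2: a=-2, c=M2/2=227/803, d=(M3−M2)/(6·3)=-718/2409, b=Δ2−h2·(2M2+M3)/6=6025/2409
seg 3: a=0, c=M3/2=-1927/803, d=(M4−M3)/(6·1)=5420/2409, b=Δ3−h3·(2M3+M4)/6=-9275/2409
seg 4: a=-4, c=M4/2=3493/803, d=(M5−M4)/(6·1)=-3493/2409, b=Δ4−h4·(2M4+M5)/6=-4577/2409
t_q=31/4 → seg 3, τ=3/4; S=0+-9275/2409·τ+-1927/803·τ²+5420/2409·τ³=-5281/1606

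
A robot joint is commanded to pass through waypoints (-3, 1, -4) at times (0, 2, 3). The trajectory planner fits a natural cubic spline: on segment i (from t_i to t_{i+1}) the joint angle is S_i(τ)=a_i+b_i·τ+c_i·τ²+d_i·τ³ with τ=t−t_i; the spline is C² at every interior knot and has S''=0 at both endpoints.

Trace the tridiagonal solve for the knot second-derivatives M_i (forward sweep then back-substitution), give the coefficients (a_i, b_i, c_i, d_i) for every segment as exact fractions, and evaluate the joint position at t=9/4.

  seg 0: a=-3 b=13/3 c=0 d=-7/12
  seg 1: a=1 b=-8/3 c=-7/2 d=7/6
S(9/4) = 17/128

Δ: Δ0=2, Δ1=-5
row 1: diag=6, rhs=-42; c'=1/6, d'=-7
back: M1=-7
M: M0=0, M1=-7, M2=0
seg 0: a=-3, c=M0/2=0, d=(M1−M0)/(6·2)=-7/12, b=Δ0−h0·(2M0+M1)/6=13/3
seg 1: a=1, c=M1/2=-7/2, d=(M2−M1)/(6·1)=7/6, b=Δ1−h1·(2M1+M2)/6=-8/3
t_q=9/4 → seg 1, τ=1/4; S=1+-8/3·τ+-7/2·τ²+7/6·τ³=17/128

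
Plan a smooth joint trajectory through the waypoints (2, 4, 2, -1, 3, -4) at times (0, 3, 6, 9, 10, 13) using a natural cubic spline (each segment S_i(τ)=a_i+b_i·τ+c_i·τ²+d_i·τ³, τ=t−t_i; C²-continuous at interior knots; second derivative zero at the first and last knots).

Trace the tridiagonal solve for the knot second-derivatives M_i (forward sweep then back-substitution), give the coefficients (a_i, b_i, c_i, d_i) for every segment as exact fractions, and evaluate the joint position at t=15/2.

Δ: Δ0=2/3, Δ1=-2/3, Δ2=-1, Δ3=4, Δ4=-7/3
row 1: diag=12, rhs=-8; c'=1/4, d'=-2/3
row 2: denom=12−3·1/4=45/4; d'=(-2−3·-2/3)/(45/4)=0
row 3: denom=8−3·4/15=36/5; d'=(30−3·0)/(36/5)=25/6
row 4: denom=8−1·5/36=283/36; d'=(-38−1·25/6)/(283/36)=-1518/283
back: M4=-1518/283
back: M3=25/6−5/36·-1518/283=1390/283
back: M2=0−4/15·1390/283=-1112/849
back: M1=-2/3−1/4·-1112/849=-96/283
M: M0=0, M1=-96/283, M2=-1112/849, M3=1390/283, M4=-1518/283, M5=0
seg 0: a=2, c=M0/2=0, d=(M1−M0)/(6·3)=-16/849, b=Δ0−h0·(2M0+M1)/6=710/849
seg 1: a=4, c=M1/2=-48/283, d=(M2−M1)/(6·3)=-412/7641, b=Δ1−h1·(2M1+M2)/6=278/849
seg 2: a=2, c=M2/2=-556/849, d=(M3−M2)/(6·3)=2641/7641, b=Δ2−h2·(2M2+M3)/6=-1822/849
seg 3: a=-1, c=M3/2=695/283, d=(M4−M3)/(6·1)=-1454/849, b=Δ3−h3·(2M3+M4)/6=2765/849
seg 4: a=3, c=M4/2=-759/283, d=(M5−M4)/(6·3)=253/849, b=Δ4−h4·(2M4+M5)/6=2573/849
t_q=15/2 → seg 2, τ=3/2; S=2+-1822/849·τ+-556/849·τ²+2641/7641·τ³=-3455/2264

  seg 0: a=2 b=710/849 c=0 d=-16/849
  seg 1: a=4 b=278/849 c=-48/283 d=-412/7641
  seg 2: a=2 b=-1822/849 c=-556/849 d=2641/7641
  seg 3: a=-1 b=2765/849 c=695/283 d=-1454/849
  seg 4: a=3 b=2573/849 c=-759/283 d=253/849
S(15/2) = -3455/2264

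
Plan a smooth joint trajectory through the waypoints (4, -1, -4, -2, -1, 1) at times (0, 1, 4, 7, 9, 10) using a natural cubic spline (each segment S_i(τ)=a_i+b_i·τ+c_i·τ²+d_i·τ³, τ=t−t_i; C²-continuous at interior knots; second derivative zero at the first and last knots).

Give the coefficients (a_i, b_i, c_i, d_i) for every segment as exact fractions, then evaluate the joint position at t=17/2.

  seg 0: a=4 b=-6089/1110 c=0 d=539/1110
  seg 1: a=-1 b=-2236/555 c=539/370 d=-1489/9990
  seg 2: a=-4 b=763/1110 c=64/555 d=-11/270
  seg 3: a=-2 b=31/111 c=-93/370 d=803/4440
  seg 4: a=-1 b=1603/1110 c=617/740 d=-617/2220
S(17/2) = -18189/11840

Δ: Δ0=-5, Δ1=-1, Δ2=2/3, Δ3=1/2, Δ4=2
row 1: diag=8, rhs=24; c'=3/8, d'=3
row 2: denom=12−3·3/8=87/8; d'=(10−3·3)/(87/8)=8/87
row 3: denom=10−3·8/29=266/29; d'=(-1−3·8/87)/(266/29)=-37/266
row 4: denom=6−2·29/133=740/133; d'=(9−2·-37/266)/(740/133)=617/370
back: M4=617/370
back: M3=-37/266−29/133·617/370=-93/185
back: M2=8/87−8/29·-93/185=128/555
back: M1=3−3/8·128/555=539/185
M: M0=0, M1=539/185, M2=128/555, M3=-93/185, M4=617/370, M5=0
seg 0: a=4, c=M0/2=0, d=(M1−M0)/(6·1)=539/1110, b=Δ0−h0·(2M0+M1)/6=-6089/1110
seg 1: a=-1, c=M1/2=539/370, d=(M2−M1)/(6·3)=-1489/9990, b=Δ1−h1·(2M1+M2)/6=-2236/555
seg 2: a=-4, c=M2/2=64/555, d=(M3−M2)/(6·3)=-11/270, b=Δ2−h2·(2M2+M3)/6=763/1110
seg 3: a=-2, c=M3/2=-93/370, d=(M4−M3)/(6·2)=803/4440, b=Δ3−h3·(2M3+M4)/6=31/111
seg 4: a=-1, c=M4/2=617/740, d=(M5−M4)/(6·1)=-617/2220, b=Δ4−h4·(2M4+M5)/6=1603/1110
t_q=17/2 → seg 3, τ=3/2; S=-2+31/111·τ+-93/370·τ²+803/4440·τ³=-18189/11840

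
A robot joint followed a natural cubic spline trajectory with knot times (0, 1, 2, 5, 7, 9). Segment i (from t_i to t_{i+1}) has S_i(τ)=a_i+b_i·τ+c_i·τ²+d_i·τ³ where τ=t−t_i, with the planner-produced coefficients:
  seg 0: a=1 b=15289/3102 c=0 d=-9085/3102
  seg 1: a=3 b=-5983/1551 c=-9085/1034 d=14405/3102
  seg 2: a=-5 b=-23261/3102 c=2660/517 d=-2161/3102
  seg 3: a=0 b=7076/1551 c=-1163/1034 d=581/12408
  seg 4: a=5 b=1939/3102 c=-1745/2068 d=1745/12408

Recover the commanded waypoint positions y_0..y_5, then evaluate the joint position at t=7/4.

y_0=1 y_1=3 y_2=-5 y_3=0 y_4=5 y_5=4
S(7/4) = -190343/66176

y_0 = S_0(0) = a_0 = 1
y_1 = S_1(0) = a_1 = 3
y_2 = S_2(0) = a_2 = -5
y_3 = S_3(0) = a_3 = 0
y_4 = S_4(0) = a_4 = 5
y_5 = S_4(2) = 4
t_q=7/4 is in segment 1 (τ=3/4); S_1(τ)=-190343/66176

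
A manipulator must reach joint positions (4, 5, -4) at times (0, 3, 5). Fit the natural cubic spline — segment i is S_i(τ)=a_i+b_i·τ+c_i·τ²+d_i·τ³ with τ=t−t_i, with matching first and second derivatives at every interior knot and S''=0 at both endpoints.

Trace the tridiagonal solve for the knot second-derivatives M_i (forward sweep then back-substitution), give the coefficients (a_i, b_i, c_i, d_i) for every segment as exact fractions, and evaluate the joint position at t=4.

  seg 0: a=4 b=107/60 c=0 d=-29/180
  seg 1: a=5 b=-77/30 c=-29/20 d=29/120
S(4) = 49/40

Δ: Δ0=1/3, Δ1=-9/2
row 1: diag=10, rhs=-29; c'=1/5, d'=-29/10
back: M1=-29/10
M: M0=0, M1=-29/10, M2=0
seg 0: a=4, c=M0/2=0, d=(M1−M0)/(6·3)=-29/180, b=Δ0−h0·(2M0+M1)/6=107/60
seg 1: a=5, c=M1/2=-29/20, d=(M2−M1)/(6·2)=29/120, b=Δ1−h1·(2M1+M2)/6=-77/30
t_q=4 → seg 1, τ=1; S=5+-77/30·τ+-29/20·τ²+29/120·τ³=49/40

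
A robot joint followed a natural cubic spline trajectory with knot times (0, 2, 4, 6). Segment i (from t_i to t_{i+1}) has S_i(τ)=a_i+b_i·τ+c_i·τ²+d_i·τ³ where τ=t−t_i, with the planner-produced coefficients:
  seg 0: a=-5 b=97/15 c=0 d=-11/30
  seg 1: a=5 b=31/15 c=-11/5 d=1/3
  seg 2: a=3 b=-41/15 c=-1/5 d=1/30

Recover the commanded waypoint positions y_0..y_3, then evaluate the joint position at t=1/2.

y_0=-5 y_1=5 y_2=3 y_3=-3
S(1/2) = -29/16

y_0 = S_0(0) = a_0 = -5
y_1 = S_1(0) = a_1 = 5
y_2 = S_2(0) = a_2 = 3
y_3 = S_2(2) = -3
t_q=1/2 is in segment 0 (τ=1/2); S_0(τ)=-29/16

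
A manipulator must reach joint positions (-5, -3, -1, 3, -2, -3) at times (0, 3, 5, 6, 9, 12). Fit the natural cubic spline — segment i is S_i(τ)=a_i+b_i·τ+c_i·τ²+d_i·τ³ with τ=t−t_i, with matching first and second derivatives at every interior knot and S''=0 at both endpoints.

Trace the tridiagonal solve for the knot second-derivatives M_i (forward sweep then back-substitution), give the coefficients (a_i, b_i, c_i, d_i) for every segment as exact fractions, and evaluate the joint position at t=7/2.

Δ: Δ0=2/3, Δ1=1, Δ2=4, Δ3=-5/3, Δ4=-1/3
row 1: diag=10, rhs=2; c'=1/5, d'=1/5
row 2: denom=6−2·1/5=28/5; d'=(18−2·1/5)/(28/5)=22/7
row 3: denom=8−1·5/28=219/28; d'=(-34−1·22/7)/(219/28)=-1040/219
row 4: denom=12−3·28/73=792/73; d'=(8−3·-1040/219)/(792/73)=203/99
back: M4=203/99
back: M3=-1040/219−28/73·203/99=-548/99
back: M2=22/7−5/28·-548/99=409/99
back: M1=1/5−1/5·409/99=-62/99
M: M0=0, M1=-62/99, M2=409/99, M3=-548/99, M4=203/99, M5=0
seg 0: a=-5, c=M0/2=0, d=(M1−M0)/(6·3)=-31/891, b=Δ0−h0·(2M0+M1)/6=97/99
seg 1: a=-3, c=M1/2=-31/99, d=(M2−M1)/(6·2)=157/396, b=Δ1−h1·(2M1+M2)/6=4/99
seg 2: a=-1, c=M2/2=409/198, d=(M3−M2)/(6·1)=-29/18, b=Δ2−h2·(2M2+M3)/6=39/11
seg 3: a=3, c=M3/2=-274/99, d=(M4−M3)/(6·3)=751/1782, b=Δ3−h3·(2M3+M4)/6=563/198
seg 4: a=-2, c=M4/2=203/198, d=(M5−M4)/(6·3)=-203/1782, b=Δ4−h4·(2M4+M5)/6=-236/99
t_q=7/2 → seg 1, τ=1/2; S=-3+4/99·τ+-31/99·τ²+157/396·τ³=-1059/352

  seg 0: a=-5 b=97/99 c=0 d=-31/891
  seg 1: a=-3 b=4/99 c=-31/99 d=157/396
  seg 2: a=-1 b=39/11 c=409/198 d=-29/18
  seg 3: a=3 b=563/198 c=-274/99 d=751/1782
  seg 4: a=-2 b=-236/99 c=203/198 d=-203/1782
S(7/2) = -1059/352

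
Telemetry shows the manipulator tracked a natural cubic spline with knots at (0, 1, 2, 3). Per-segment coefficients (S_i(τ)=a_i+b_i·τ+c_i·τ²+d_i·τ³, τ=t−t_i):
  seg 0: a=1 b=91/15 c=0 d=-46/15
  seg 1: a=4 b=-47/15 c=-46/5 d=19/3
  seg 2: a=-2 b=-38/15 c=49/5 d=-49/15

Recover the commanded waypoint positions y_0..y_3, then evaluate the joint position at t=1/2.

y_0=1 y_1=4 y_2=-2 y_3=2
S(1/2) = 73/20

y_0 = S_0(0) = a_0 = 1
y_1 = S_1(0) = a_1 = 4
y_2 = S_2(0) = a_2 = -2
y_3 = S_2(1) = 2
t_q=1/2 is in segment 0 (τ=1/2); S_0(τ)=73/20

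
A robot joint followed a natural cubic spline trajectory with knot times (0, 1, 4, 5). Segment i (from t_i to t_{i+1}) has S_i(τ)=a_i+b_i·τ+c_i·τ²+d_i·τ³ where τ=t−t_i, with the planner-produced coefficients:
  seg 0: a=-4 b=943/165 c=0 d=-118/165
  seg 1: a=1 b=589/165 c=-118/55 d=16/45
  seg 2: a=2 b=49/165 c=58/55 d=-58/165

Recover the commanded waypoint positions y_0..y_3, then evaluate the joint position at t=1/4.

y_0=-4 y_1=1 y_2=2 y_3=3
S(1/4) = -909/352

y_0 = S_0(0) = a_0 = -4
y_1 = S_1(0) = a_1 = 1
y_2 = S_2(0) = a_2 = 2
y_3 = S_2(1) = 3
t_q=1/4 is in segment 0 (τ=1/4); S_0(τ)=-909/352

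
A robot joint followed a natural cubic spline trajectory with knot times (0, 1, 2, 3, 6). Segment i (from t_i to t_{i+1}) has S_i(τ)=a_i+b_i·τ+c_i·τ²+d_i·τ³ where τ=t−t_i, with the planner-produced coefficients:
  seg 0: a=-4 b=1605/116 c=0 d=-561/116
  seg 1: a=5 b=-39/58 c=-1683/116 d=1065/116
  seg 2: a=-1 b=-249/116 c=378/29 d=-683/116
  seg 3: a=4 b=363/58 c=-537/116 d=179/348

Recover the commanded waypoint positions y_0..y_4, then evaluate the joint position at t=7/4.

y_0 = S_0(0) = a_0 = -4
y_1 = S_1(0) = a_1 = 5
y_2 = S_2(0) = a_2 = -1
y_3 = S_3(0) = a_3 = 4
y_4 = S_3(3) = -5
t_q=7/4 is in segment 1 (τ=3/4); S_1(τ)=1543/7424

y_0=-4 y_1=5 y_2=-1 y_3=4 y_4=-5
S(7/4) = 1543/7424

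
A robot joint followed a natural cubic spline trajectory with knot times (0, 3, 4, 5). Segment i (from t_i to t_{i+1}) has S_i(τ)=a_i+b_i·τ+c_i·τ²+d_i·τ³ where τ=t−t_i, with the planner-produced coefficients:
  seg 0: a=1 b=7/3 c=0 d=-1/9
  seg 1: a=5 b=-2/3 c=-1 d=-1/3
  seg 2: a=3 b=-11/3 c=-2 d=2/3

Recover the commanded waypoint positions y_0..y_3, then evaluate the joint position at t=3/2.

y_0=1 y_1=5 y_2=3 y_3=-2
S(3/2) = 33/8

y_0 = S_0(0) = a_0 = 1
y_1 = S_1(0) = a_1 = 5
y_2 = S_2(0) = a_2 = 3
y_3 = S_2(1) = -2
t_q=3/2 is in segment 0 (τ=3/2); S_0(τ)=33/8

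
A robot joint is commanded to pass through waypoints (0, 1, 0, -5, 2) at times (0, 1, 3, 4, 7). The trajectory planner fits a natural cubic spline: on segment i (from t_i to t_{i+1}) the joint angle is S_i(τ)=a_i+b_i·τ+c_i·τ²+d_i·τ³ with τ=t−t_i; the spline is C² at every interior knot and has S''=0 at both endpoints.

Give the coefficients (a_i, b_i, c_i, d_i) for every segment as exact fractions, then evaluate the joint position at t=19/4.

Δ: Δ0=1, Δ1=-1/2, Δ2=-5, Δ3=7/3
row 1: diag=6, rhs=-9; c'=1/3, d'=-3/2
row 2: denom=6−2·1/3=16/3; d'=(-27−2·-3/2)/(16/3)=-9/2
row 3: denom=8−1·3/16=125/16; d'=(44−1·-9/2)/(125/16)=776/125
back: M3=776/125
back: M2=-9/2−3/16·776/125=-708/125
back: M1=-3/2−1/3·-708/125=97/250
M: M0=0, M1=97/250, M2=-708/125, M3=776/125, M4=0
seg 0: a=0, c=M0/2=0, d=(M1−M0)/(6·1)=97/1500, b=Δ0−h0·(2M0+M1)/6=1403/1500
seg 1: a=1, c=M1/2=97/500, d=(M2−M1)/(6·2)=-1513/3000, b=Δ1−h1·(2M1+M2)/6=847/750
seg 2: a=0, c=M2/2=-354/125, d=(M3−M2)/(6·1)=742/375, b=Δ2−h2·(2M2+M3)/6=-311/75
seg 3: a=-5, c=M3/2=388/125, d=(M4−M3)/(6·3)=-388/1125, b=Δ3−h3·(2M3+M4)/6=-1453/375
t_q=19/4 → seg 3, τ=3/4; S=-5+-1453/375·τ+388/125·τ²+-388/1125·τ³=-12611/2000

  seg 0: a=0 b=1403/1500 c=0 d=97/1500
  seg 1: a=1 b=847/750 c=97/500 d=-1513/3000
  seg 2: a=0 b=-311/75 c=-354/125 d=742/375
  seg 3: a=-5 b=-1453/375 c=388/125 d=-388/1125
S(19/4) = -12611/2000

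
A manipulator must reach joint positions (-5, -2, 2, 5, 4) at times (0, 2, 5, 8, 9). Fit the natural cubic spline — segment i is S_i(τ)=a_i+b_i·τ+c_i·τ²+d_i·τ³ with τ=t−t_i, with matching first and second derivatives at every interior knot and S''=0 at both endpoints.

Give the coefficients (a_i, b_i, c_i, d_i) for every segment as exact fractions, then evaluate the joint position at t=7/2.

  seg 0: a=-5 b=89/57 c=0 d=-7/456
  seg 1: a=-2 b=157/114 c=-7/76 d=53/2052
  seg 2: a=2 b=347/228 c=8/57 d=-215/2052
  seg 3: a=5 b=-53/114 c=-61/76 d=61/228
S(7/2) = -33/608

Δ: Δ0=3/2, Δ1=4/3, Δ2=1, Δ3=-1
row 1: diag=10, rhs=-1; c'=3/10, d'=-1/10
row 2: denom=12−3·3/10=111/10; d'=(-2−3·-1/10)/(111/10)=-17/111
row 3: denom=8−3·10/37=266/37; d'=(-12−3·-17/111)/(266/37)=-61/38
back: M3=-61/38
back: M2=-17/111−10/37·-61/38=16/57
back: M1=-1/10−3/10·16/57=-7/38
M: M0=0, M1=-7/38, M2=16/57, M3=-61/38, M4=0
seg 0: a=-5, c=M0/2=0, d=(M1−M0)/(6·2)=-7/456, b=Δ0−h0·(2M0+M1)/6=89/57
seg 1: a=-2, c=M1/2=-7/76, d=(M2−M1)/(6·3)=53/2052, b=Δ1−h1·(2M1+M2)/6=157/114
seg 2: a=2, c=M2/2=8/57, d=(M3−M2)/(6·3)=-215/2052, b=Δ2−h2·(2M2+M3)/6=347/228
seg 3: a=5, c=M3/2=-61/76, d=(M4−M3)/(6·1)=61/228, b=Δ3−h3·(2M3+M4)/6=-53/114
t_q=7/2 → seg 1, τ=3/2; S=-2+157/114·τ+-7/76·τ²+53/2052·τ³=-33/608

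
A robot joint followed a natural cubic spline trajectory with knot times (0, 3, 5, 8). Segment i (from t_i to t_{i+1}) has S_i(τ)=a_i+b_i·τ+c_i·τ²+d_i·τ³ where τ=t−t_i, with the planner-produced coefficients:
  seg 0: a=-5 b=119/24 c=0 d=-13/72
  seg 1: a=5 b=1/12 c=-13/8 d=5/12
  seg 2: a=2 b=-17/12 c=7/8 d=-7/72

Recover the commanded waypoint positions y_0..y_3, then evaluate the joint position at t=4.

y_0=-5 y_1=5 y_2=2 y_3=3
S(4) = 31/8

y_0 = S_0(0) = a_0 = -5
y_1 = S_1(0) = a_1 = 5
y_2 = S_2(0) = a_2 = 2
y_3 = S_2(3) = 3
t_q=4 is in segment 1 (τ=1); S_1(τ)=31/8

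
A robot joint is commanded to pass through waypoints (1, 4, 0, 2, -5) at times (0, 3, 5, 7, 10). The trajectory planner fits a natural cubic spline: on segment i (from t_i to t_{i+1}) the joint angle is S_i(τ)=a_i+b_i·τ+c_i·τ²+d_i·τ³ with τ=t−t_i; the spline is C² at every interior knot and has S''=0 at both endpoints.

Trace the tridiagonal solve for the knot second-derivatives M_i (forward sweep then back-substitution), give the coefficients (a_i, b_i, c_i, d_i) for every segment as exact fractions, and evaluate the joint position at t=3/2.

  seg 0: a=1 b=203/90 c=0 d=-113/810
  seg 1: a=4 b=-68/45 c=-113/90 d=91/180
  seg 2: a=0 b=-7/15 c=16/9 d=-47/90
  seg 3: a=2 b=17/45 c=-61/45 d=61/405
S(3/2) = 313/80

Δ: Δ0=1, Δ1=-2, Δ2=1, Δ3=-7/3
row 1: diag=10, rhs=-18; c'=1/5, d'=-9/5
row 2: denom=8−2·1/5=38/5; d'=(18−2·-9/5)/(38/5)=54/19
row 3: denom=10−2·5/19=180/19; d'=(-20−2·54/19)/(180/19)=-122/45
back: M3=-122/45
back: M2=54/19−5/19·-122/45=32/9
back: M1=-9/5−1/5·32/9=-113/45
M: M0=0, M1=-113/45, M2=32/9, M3=-122/45, M4=0
seg 0: a=1, c=M0/2=0, d=(M1−M0)/(6·3)=-113/810, b=Δ0−h0·(2M0+M1)/6=203/90
seg 1: a=4, c=M1/2=-113/90, d=(M2−M1)/(6·2)=91/180, b=Δ1−h1·(2M1+M2)/6=-68/45
seg 2: a=0, c=M2/2=16/9, d=(M3−M2)/(6·2)=-47/90, b=Δ2−h2·(2M2+M3)/6=-7/15
seg 3: a=2, c=M3/2=-61/45, d=(M4−M3)/(6·3)=61/405, b=Δ3−h3·(2M3+M4)/6=17/45
t_q=3/2 → seg 0, τ=3/2; S=1+203/90·τ+0·τ²+-113/810·τ³=313/80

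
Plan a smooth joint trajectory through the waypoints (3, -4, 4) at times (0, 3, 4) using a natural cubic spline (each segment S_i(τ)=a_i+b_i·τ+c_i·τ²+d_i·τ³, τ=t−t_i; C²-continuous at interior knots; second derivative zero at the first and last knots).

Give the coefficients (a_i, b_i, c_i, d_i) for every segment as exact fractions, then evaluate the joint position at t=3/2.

Δ: Δ0=-7/3, Δ1=8
row 1: diag=8, rhs=62; c'=1/8, d'=31/4
back: M1=31/4
M: M0=0, M1=31/4, M2=0
seg 0: a=3, c=M0/2=0, d=(M1−M0)/(6·3)=31/72, b=Δ0−h0·(2M0+M1)/6=-149/24
seg 1: a=-4, c=M1/2=31/8, d=(M2−M1)/(6·1)=-31/24, b=Δ1−h1·(2M1+M2)/6=65/12
t_q=3/2 → seg 0, τ=3/2; S=3+-149/24·τ+0·τ²+31/72·τ³=-311/64

  seg 0: a=3 b=-149/24 c=0 d=31/72
  seg 1: a=-4 b=65/12 c=31/8 d=-31/24
S(3/2) = -311/64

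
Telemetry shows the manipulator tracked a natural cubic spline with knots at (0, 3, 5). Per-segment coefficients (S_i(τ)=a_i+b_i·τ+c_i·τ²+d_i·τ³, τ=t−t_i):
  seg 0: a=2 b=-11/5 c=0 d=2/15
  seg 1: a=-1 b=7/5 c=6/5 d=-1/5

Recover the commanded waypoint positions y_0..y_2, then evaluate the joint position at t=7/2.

y_0=2 y_1=-1 y_2=5
S(7/2) = -1/40

y_0 = S_0(0) = a_0 = 2
y_1 = S_1(0) = a_1 = -1
y_2 = S_1(2) = 5
t_q=7/2 is in segment 1 (τ=1/2); S_1(τ)=-1/40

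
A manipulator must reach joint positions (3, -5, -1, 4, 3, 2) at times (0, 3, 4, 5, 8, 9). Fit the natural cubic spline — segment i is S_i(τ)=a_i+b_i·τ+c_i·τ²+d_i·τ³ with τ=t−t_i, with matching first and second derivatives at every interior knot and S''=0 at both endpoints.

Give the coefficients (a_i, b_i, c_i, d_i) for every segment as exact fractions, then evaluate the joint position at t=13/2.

Δ: Δ0=-8/3, Δ1=4, Δ2=5, Δ3=-1/3, Δ4=-1
row 1: diag=8, rhs=40; c'=1/8, d'=5
row 2: denom=4−1·1/8=31/8; d'=(6−1·5)/(31/8)=8/31
row 3: denom=8−1·8/31=240/31; d'=(-32−1·8/31)/(240/31)=-25/6
row 4: denom=8−3·31/80=547/80; d'=(-4−3·-25/6)/(547/80)=680/547
back: M4=680/547
back: M3=-25/6−31/80·680/547=-7628/1641
back: M2=8/31−8/31·-7628/1641=2392/1641
back: M1=5−1/8·2392/1641=7906/1641
M: M0=0, M1=7906/1641, M2=2392/1641, M3=-7628/1641, M4=680/547, M5=0
seg 0: a=3, c=M0/2=0, d=(M1−M0)/(6·3)=3953/14769, b=Δ0−h0·(2M0+M1)/6=-8329/1641
seg 1: a=-5, c=M1/2=3953/1641, d=(M2−M1)/(6·1)=-919/1641, b=Δ1−h1·(2M1+M2)/6=3530/1641
seg 2: a=-1, c=M2/2=1196/1641, d=(M3−M2)/(6·1)=-1670/1641, b=Δ2−h2·(2M2+M3)/6=2893/547
seg 3: a=4, c=M3/2=-3814/1641, d=(M4−M3)/(6·3)=4834/14769, b=Δ3−h3·(2M3+M4)/6=6061/1641
seg 4: a=3, c=M4/2=340/547, d=(M5−M4)/(6·1)=-340/1641, b=Δ4−h4·(2M4+M5)/6=-2321/1641
t_q=13/2 → seg 3, τ=3/2; S=4+6061/1641·τ+-3814/1641·τ²+4834/14769·τ³=11849/2188

  seg 0: a=3 b=-8329/1641 c=0 d=3953/14769
  seg 1: a=-5 b=3530/1641 c=3953/1641 d=-919/1641
  seg 2: a=-1 b=2893/547 c=1196/1641 d=-1670/1641
  seg 3: a=4 b=6061/1641 c=-3814/1641 d=4834/14769
  seg 4: a=3 b=-2321/1641 c=340/547 d=-340/1641
S(13/2) = 11849/2188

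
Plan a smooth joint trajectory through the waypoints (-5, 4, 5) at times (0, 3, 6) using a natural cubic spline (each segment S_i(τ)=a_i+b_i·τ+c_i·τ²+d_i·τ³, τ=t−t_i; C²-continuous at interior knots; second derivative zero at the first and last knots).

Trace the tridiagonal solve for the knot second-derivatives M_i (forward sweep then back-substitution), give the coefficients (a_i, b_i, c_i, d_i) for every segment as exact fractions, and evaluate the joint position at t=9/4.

  seg 0: a=-5 b=11/3 c=0 d=-2/27
  seg 1: a=4 b=5/3 c=-2/3 d=2/27
S(9/4) = 77/32

Δ: Δ0=3, Δ1=1/3
row 1: diag=12, rhs=-16; c'=1/4, d'=-4/3
back: M1=-4/3
M: M0=0, M1=-4/3, M2=0
seg 0: a=-5, c=M0/2=0, d=(M1−M0)/(6·3)=-2/27, b=Δ0−h0·(2M0+M1)/6=11/3
seg 1: a=4, c=M1/2=-2/3, d=(M2−M1)/(6·3)=2/27, b=Δ1−h1·(2M1+M2)/6=5/3
t_q=9/4 → seg 0, τ=9/4; S=-5+11/3·τ+0·τ²+-2/27·τ³=77/32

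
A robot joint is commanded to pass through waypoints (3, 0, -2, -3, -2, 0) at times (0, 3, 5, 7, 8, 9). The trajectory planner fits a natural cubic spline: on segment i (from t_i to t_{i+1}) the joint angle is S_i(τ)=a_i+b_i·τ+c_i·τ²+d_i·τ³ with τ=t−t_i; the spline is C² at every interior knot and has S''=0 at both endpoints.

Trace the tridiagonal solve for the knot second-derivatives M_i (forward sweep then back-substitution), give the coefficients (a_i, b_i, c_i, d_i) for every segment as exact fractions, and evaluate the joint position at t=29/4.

Δ: Δ0=-1, Δ1=-1, Δ2=-1/2, Δ3=1, Δ4=2
row 1: diag=10, rhs=0; c'=1/5, d'=0
row 2: denom=8−2·1/5=38/5; d'=(3−2·0)/(38/5)=15/38
row 3: denom=6−2·5/19=104/19; d'=(9−2·15/38)/(104/19)=3/2
row 4: denom=4−1·19/104=397/104; d'=(6−1·3/2)/(397/104)=468/397
back: M4=468/397
back: M3=3/2−19/104·468/397=510/397
back: M2=15/38−5/19·510/397=45/794
back: M1=0−1/5·45/794=-9/794
M: M0=0, M1=-9/794, M2=45/794, M3=510/397, M4=468/397, M5=0
seg 0: a=3, c=M0/2=0, d=(M1−M0)/(6·3)=-1/1588, b=Δ0−h0·(2M0+M1)/6=-1579/1588
seg 1: a=0, c=M1/2=-9/1588, d=(M2−M1)/(6·2)=9/1588, b=Δ1−h1·(2M1+M2)/6=-803/794
seg 2: a=-2, c=M2/2=45/1588, d=(M3−M2)/(6·2)=325/3176, b=Δ2−h2·(2M2+M3)/6=-767/794
seg 3: a=-3, c=M3/2=255/397, d=(M4−M3)/(6·1)=-7/397, b=Δ3−h3·(2M3+M4)/6=149/397
seg 4: a=-2, c=M4/2=234/397, d=(M5−M4)/(6·1)=-78/397, b=Δ4−h4·(2M4+M5)/6=638/397
t_q=29/4 → seg 3, τ=1/4; S=-3+149/397·τ+255/397·τ²+-7/397·τ³=-72827/25408

  seg 0: a=3 b=-1579/1588 c=0 d=-1/1588
  seg 1: a=0 b=-803/794 c=-9/1588 d=9/1588
  seg 2: a=-2 b=-767/794 c=45/1588 d=325/3176
  seg 3: a=-3 b=149/397 c=255/397 d=-7/397
  seg 4: a=-2 b=638/397 c=234/397 d=-78/397
S(29/4) = -72827/25408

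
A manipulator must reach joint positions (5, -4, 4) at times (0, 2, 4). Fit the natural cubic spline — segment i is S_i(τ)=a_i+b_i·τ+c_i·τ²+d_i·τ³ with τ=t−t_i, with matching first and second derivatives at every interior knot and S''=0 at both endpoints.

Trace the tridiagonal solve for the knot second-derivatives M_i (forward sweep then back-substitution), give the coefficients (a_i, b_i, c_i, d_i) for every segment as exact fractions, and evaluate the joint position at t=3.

  seg 0: a=5 b=-53/8 c=0 d=17/32
  seg 1: a=-4 b=-1/4 c=51/16 d=-17/32
S(3) = -51/32

Δ: Δ0=-9/2, Δ1=4
row 1: diag=8, rhs=51; c'=1/4, d'=51/8
back: M1=51/8
M: M0=0, M1=51/8, M2=0
seg 0: a=5, c=M0/2=0, d=(M1−M0)/(6·2)=17/32, b=Δ0−h0·(2M0+M1)/6=-53/8
seg 1: a=-4, c=M1/2=51/16, d=(M2−M1)/(6·2)=-17/32, b=Δ1−h1·(2M1+M2)/6=-1/4
t_q=3 → seg 1, τ=1; S=-4+-1/4·τ+51/16·τ²+-17/32·τ³=-51/32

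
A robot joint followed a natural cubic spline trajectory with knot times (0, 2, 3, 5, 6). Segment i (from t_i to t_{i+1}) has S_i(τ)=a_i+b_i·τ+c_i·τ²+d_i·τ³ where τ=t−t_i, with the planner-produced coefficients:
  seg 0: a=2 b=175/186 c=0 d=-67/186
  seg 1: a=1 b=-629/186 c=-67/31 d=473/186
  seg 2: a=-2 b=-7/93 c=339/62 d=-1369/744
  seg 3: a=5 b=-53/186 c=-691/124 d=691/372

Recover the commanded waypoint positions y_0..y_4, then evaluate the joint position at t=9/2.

y_0=2 y_1=1 y_2=-2 y_3=5 y_4=1
S(9/2) = 7895/1984

y_0 = S_0(0) = a_0 = 2
y_1 = S_1(0) = a_1 = 1
y_2 = S_2(0) = a_2 = -2
y_3 = S_3(0) = a_3 = 5
y_4 = S_3(1) = 1
t_q=9/2 is in segment 2 (τ=3/2); S_2(τ)=7895/1984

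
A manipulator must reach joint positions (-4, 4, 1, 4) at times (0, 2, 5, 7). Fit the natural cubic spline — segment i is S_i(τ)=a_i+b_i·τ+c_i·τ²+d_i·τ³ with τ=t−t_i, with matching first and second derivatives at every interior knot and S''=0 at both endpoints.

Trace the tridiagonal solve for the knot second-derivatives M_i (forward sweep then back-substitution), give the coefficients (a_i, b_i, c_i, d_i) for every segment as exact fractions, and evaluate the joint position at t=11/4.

  seg 0: a=-4 b=479/91 c=0 d=-115/364
  seg 1: a=4 b=134/91 c=-345/182 d=5/14
  seg 2: a=1 b=-47/182 c=120/91 d=-20/91
S(11/4) = 48791/11648

Δ: Δ0=4, Δ1=-1, Δ2=3/2
row 1: diag=10, rhs=-30; c'=3/10, d'=-3
row 2: denom=10−3·3/10=91/10; d'=(15−3·-3)/(91/10)=240/91
back: M2=240/91
back: M1=-3−3/10·240/91=-345/91
M: M0=0, M1=-345/91, M2=240/91, M3=0
seg 0: a=-4, c=M0/2=0, d=(M1−M0)/(6·2)=-115/364, b=Δ0−h0·(2M0+M1)/6=479/91
seg 1: a=4, c=M1/2=-345/182, d=(M2−M1)/(6·3)=5/14, b=Δ1−h1·(2M1+M2)/6=134/91
seg 2: a=1, c=M2/2=120/91, d=(M3−M2)/(6·2)=-20/91, b=Δ2−h2·(2M2+M3)/6=-47/182
t_q=11/4 → seg 1, τ=3/4; S=4+134/91·τ+-345/182·τ²+5/14·τ³=48791/11648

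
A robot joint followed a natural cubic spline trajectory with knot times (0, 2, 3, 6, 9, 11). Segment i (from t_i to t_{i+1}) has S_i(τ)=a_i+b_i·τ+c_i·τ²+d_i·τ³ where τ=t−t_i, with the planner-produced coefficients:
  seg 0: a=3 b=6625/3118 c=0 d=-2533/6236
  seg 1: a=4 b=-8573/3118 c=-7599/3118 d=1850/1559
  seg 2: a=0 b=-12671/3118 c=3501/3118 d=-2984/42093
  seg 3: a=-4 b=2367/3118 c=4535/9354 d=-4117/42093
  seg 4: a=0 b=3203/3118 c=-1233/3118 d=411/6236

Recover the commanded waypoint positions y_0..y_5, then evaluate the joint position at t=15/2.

y_0=3 y_1=4 y_2=0 y_3=-4 y_4=0 y_5=1
S(15/2) = -13099/6236

y_0 = S_0(0) = a_0 = 3
y_1 = S_1(0) = a_1 = 4
y_2 = S_2(0) = a_2 = 0
y_3 = S_3(0) = a_3 = -4
y_4 = S_4(0) = a_4 = 0
y_5 = S_4(2) = 1
t_q=15/2 is in segment 3 (τ=3/2); S_3(τ)=-13099/6236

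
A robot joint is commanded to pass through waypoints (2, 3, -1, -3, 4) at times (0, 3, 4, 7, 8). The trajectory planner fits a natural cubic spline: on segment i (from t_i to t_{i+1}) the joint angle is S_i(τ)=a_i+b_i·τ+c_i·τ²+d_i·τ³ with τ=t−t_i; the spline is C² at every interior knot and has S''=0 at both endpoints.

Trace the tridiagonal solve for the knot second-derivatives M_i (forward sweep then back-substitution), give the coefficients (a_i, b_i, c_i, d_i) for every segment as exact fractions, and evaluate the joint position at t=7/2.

  seg 0: a=2 b=145/72 c=0 d=-121/648
  seg 1: a=3 b=-109/36 c=-121/72 d=17/24
  seg 2: a=-1 b=-307/72 c=4/9 d=163/648
  seg 3: a=-3 b=187/36 c=65/24 d=-65/72
S(7/2) = 665/576

Δ: Δ0=1/3, Δ1=-4, Δ2=-2/3, Δ3=7
row 1: diag=8, rhs=-26; c'=1/8, d'=-13/4
row 2: denom=8−1·1/8=63/8; d'=(20−1·-13/4)/(63/8)=62/21
row 3: denom=8−3·8/21=48/7; d'=(46−3·62/21)/(48/7)=65/12
back: M3=65/12
back: M2=62/21−8/21·65/12=8/9
back: M1=-13/4−1/8·8/9=-121/36
M: M0=0, M1=-121/36, M2=8/9, M3=65/12, M4=0
seg 0: a=2, c=M0/2=0, d=(M1−M0)/(6·3)=-121/648, b=Δ0−h0·(2M0+M1)/6=145/72
seg 1: a=3, c=M1/2=-121/72, d=(M2−M1)/(6·1)=17/24, b=Δ1−h1·(2M1+M2)/6=-109/36
seg 2: a=-1, c=M2/2=4/9, d=(M3−M2)/(6·3)=163/648, b=Δ2−h2·(2M2+M3)/6=-307/72
seg 3: a=-3, c=M3/2=65/24, d=(M4−M3)/(6·1)=-65/72, b=Δ3−h3·(2M3+M4)/6=187/36
t_q=7/2 → seg 1, τ=1/2; S=3+-109/36·τ+-121/72·τ²+17/24·τ³=665/576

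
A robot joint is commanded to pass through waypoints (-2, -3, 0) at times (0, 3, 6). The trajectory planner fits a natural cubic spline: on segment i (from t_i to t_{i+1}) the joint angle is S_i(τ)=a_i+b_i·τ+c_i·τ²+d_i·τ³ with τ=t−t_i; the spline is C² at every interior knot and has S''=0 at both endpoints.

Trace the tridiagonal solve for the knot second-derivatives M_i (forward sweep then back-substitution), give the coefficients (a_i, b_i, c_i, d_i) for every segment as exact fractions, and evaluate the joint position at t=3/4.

Δ: Δ0=-1/3, Δ1=1
row 1: diag=12, rhs=8; c'=1/4, d'=2/3
back: M1=2/3
M: M0=0, M1=2/3, M2=0
seg 0: a=-2, c=M0/2=0, d=(M1−M0)/(6·3)=1/27, b=Δ0−h0·(2M0+M1)/6=-2/3
seg 1: a=-3, c=M1/2=1/3, d=(M2−M1)/(6·3)=-1/27, b=Δ1−h1·(2M1+M2)/6=1/3
t_q=3/4 → seg 0, τ=3/4; S=-2+-2/3·τ+0·τ²+1/27·τ³=-159/64

  seg 0: a=-2 b=-2/3 c=0 d=1/27
  seg 1: a=-3 b=1/3 c=1/3 d=-1/27
S(3/4) = -159/64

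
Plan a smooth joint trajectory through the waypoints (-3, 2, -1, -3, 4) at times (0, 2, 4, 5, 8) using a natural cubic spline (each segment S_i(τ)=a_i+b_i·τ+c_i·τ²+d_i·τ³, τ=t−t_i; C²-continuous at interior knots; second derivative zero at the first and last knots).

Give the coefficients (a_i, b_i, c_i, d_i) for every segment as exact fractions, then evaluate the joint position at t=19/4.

Δ: Δ0=5/2, Δ1=-3/2, Δ2=-2, Δ3=7/3
row 1: diag=8, rhs=-24; c'=1/4, d'=-3
row 2: denom=6−2·1/4=11/2; d'=(-3−2·-3)/(11/2)=6/11
row 3: denom=8−1·2/11=86/11; d'=(26−1·6/11)/(86/11)=140/43
back: M3=140/43
back: M2=6/11−2/11·140/43=-2/43
back: M1=-3−1/4·-2/43=-257/86
M: M0=0, M1=-257/86, M2=-2/43, M3=140/43, M4=0
seg 0: a=-3, c=M0/2=0, d=(M1−M0)/(6·2)=-257/1032, b=Δ0−h0·(2M0+M1)/6=451/129
seg 1: a=2, c=M1/2=-257/172, d=(M2−M1)/(6·2)=253/1032, b=Δ1−h1·(2M1+M2)/6=131/258
seg 2: a=-1, c=M2/2=-1/43, d=(M3−M2)/(6·1)=71/129, b=Δ2−h2·(2M2+M3)/6=-326/129
seg 3: a=-3, c=M3/2=70/43, d=(M4−M3)/(6·3)=-70/387, b=Δ3−h3·(2M3+M4)/6=-119/129
t_q=19/4 → seg 2, τ=3/4; S=-1+-326/129·τ+-1/43·τ²+71/129·τ³=-7365/2752

  seg 0: a=-3 b=451/129 c=0 d=-257/1032
  seg 1: a=2 b=131/258 c=-257/172 d=253/1032
  seg 2: a=-1 b=-326/129 c=-1/43 d=71/129
  seg 3: a=-3 b=-119/129 c=70/43 d=-70/387
S(19/4) = -7365/2752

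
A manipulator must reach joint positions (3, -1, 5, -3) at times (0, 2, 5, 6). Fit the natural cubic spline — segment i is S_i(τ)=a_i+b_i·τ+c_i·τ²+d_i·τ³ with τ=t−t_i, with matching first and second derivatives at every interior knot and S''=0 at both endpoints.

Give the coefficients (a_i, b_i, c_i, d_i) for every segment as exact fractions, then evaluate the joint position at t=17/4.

Δ: Δ0=-2, Δ1=2, Δ2=-8
row 1: diag=10, rhs=24; c'=3/10, d'=12/5
row 2: denom=8−3·3/10=71/10; d'=(-60−3·12/5)/(71/10)=-672/71
back: M2=-672/71
back: M1=12/5−3/10·-672/71=372/71
M: M0=0, M1=372/71, M2=-672/71, M3=0
seg 0: a=3, c=M0/2=0, d=(M1−M0)/(6·2)=31/71, b=Δ0−h0·(2M0+M1)/6=-266/71
seg 1: a=-1, c=M1/2=186/71, d=(M2−M1)/(6·3)=-58/71, b=Δ1−h1·(2M1+M2)/6=106/71
seg 2: a=5, c=M2/2=-336/71, d=(M3−M2)/(6·1)=112/71, b=Δ2−h2·(2M2+M3)/6=-344/71
t_q=17/4 → seg 1, τ=9/4; S=-1+106/71·τ+186/71·τ²+-58/71·τ³=14351/2272

  seg 0: a=3 b=-266/71 c=0 d=31/71
  seg 1: a=-1 b=106/71 c=186/71 d=-58/71
  seg 2: a=5 b=-344/71 c=-336/71 d=112/71
S(17/4) = 14351/2272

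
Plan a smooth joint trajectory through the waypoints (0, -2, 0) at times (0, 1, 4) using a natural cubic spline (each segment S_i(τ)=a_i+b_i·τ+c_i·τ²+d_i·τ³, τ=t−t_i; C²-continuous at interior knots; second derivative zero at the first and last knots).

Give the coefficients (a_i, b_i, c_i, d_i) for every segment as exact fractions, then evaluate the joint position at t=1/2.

  seg 0: a=0 b=-7/3 c=0 d=1/3
  seg 1: a=-2 b=-4/3 c=1 d=-1/9
S(1/2) = -9/8

Δ: Δ0=-2, Δ1=2/3
row 1: diag=8, rhs=16; c'=3/8, d'=2
back: M1=2
M: M0=0, M1=2, M2=0
seg 0: a=0, c=M0/2=0, d=(M1−M0)/(6·1)=1/3, b=Δ0−h0·(2M0+M1)/6=-7/3
seg 1: a=-2, c=M1/2=1, d=(M2−M1)/(6·3)=-1/9, b=Δ1−h1·(2M1+M2)/6=-4/3
t_q=1/2 → seg 0, τ=1/2; S=0+-7/3·τ+0·τ²+1/3·τ³=-9/8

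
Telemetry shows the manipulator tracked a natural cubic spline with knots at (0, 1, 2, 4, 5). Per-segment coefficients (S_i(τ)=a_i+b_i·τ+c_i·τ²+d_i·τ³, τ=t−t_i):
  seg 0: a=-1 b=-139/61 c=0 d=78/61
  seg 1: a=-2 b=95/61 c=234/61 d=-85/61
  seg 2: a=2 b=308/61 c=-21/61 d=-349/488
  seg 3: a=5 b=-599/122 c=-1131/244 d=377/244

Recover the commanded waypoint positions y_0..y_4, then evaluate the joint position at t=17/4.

y_0 = S_0(0) = a_0 = -1
y_1 = S_1(0) = a_1 = -2
y_2 = S_2(0) = a_2 = 2
y_3 = S_3(0) = a_3 = 5
y_4 = S_3(1) = -3
t_q=17/4 is in segment 3 (τ=1/4); S_3(τ)=54765/15616

y_0=-1 y_1=-2 y_2=2 y_3=5 y_4=-3
S(17/4) = 54765/15616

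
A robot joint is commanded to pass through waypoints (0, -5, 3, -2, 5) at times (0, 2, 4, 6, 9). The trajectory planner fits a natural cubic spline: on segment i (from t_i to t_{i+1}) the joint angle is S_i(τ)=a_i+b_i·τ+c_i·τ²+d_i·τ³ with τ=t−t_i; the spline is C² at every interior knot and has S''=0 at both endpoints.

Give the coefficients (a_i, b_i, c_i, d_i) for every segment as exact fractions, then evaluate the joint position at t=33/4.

  seg 0: a=0 b=-1015/213 c=0 d=965/1704
  seg 1: a=-5 b=865/426 c=965/284 d=-257/213
  seg 2: a=3 b=487/426 c=-1091/284 d=1721/1704
  seg 3: a=-2 b=-448/213 c=315/142 d=-35/142
S(33/4) = 15361/9088

Δ: Δ0=-5/2, Δ1=4, Δ2=-5/2, Δ3=7/3
row 1: diag=8, rhs=39; c'=1/4, d'=39/8
row 2: denom=8−2·1/4=15/2; d'=(-39−2·39/8)/(15/2)=-13/2
row 3: denom=10−2·4/15=142/15; d'=(29−2·-13/2)/(142/15)=315/71
back: M3=315/71
back: M2=-13/2−4/15·315/71=-1091/142
back: M1=39/8−1/4·-1091/142=965/142
M: M0=0, M1=965/142, M2=-1091/142, M3=315/71, M4=0
seg 0: a=0, c=M0/2=0, d=(M1−M0)/(6·2)=965/1704, b=Δ0−h0·(2M0+M1)/6=-1015/213
seg 1: a=-5, c=M1/2=965/284, d=(M2−M1)/(6·2)=-257/213, b=Δ1−h1·(2M1+M2)/6=865/426
seg 2: a=3, c=M2/2=-1091/284, d=(M3−M2)/(6·2)=1721/1704, b=Δ2−h2·(2M2+M3)/6=487/426
seg 3: a=-2, c=M3/2=315/142, d=(M4−M3)/(6·3)=-35/142, b=Δ3−h3·(2M3+M4)/6=-448/213
t_q=33/4 → seg 3, τ=9/4; S=-2+-448/213·τ+315/142·τ²+-35/142·τ³=15361/9088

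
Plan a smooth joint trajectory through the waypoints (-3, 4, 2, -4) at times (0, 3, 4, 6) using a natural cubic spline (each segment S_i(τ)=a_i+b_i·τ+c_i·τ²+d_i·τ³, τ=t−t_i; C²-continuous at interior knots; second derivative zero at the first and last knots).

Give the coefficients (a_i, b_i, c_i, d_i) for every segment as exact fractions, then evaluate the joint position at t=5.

  seg 0: a=-3 b=554/141 c=0 d=-25/141
  seg 1: a=4 b=-121/141 c=-75/47 d=64/141
  seg 2: a=2 b=-379/141 c=-11/47 d=11/282
S(5) = -83/94

Δ: Δ0=7/3, Δ1=-2, Δ2=-3
row 1: diag=8, rhs=-26; c'=1/8, d'=-13/4
row 2: denom=6−1·1/8=47/8; d'=(-6−1·-13/4)/(47/8)=-22/47
back: M2=-22/47
back: M1=-13/4−1/8·-22/47=-150/47
M: M0=0, M1=-150/47, M2=-22/47, M3=0
seg 0: a=-3, c=M0/2=0, d=(M1−M0)/(6·3)=-25/141, b=Δ0−h0·(2M0+M1)/6=554/141
seg 1: a=4, c=M1/2=-75/47, d=(M2−M1)/(6·1)=64/141, b=Δ1−h1·(2M1+M2)/6=-121/141
seg 2: a=2, c=M2/2=-11/47, d=(M3−M2)/(6·2)=11/282, b=Δ2−h2·(2M2+M3)/6=-379/141
t_q=5 → seg 2, τ=1; S=2+-379/141·τ+-11/47·τ²+11/282·τ³=-83/94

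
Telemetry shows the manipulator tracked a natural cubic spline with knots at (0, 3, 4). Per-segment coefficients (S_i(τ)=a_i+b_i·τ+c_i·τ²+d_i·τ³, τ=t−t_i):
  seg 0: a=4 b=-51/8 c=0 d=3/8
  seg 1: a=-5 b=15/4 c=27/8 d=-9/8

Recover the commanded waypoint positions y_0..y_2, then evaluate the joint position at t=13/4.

y_0=4 y_1=-5 y_2=1
S(13/4) = -1981/512

y_0 = S_0(0) = a_0 = 4
y_1 = S_1(0) = a_1 = -5
y_2 = S_1(1) = 1
t_q=13/4 is in segment 1 (τ=1/4); S_1(τ)=-1981/512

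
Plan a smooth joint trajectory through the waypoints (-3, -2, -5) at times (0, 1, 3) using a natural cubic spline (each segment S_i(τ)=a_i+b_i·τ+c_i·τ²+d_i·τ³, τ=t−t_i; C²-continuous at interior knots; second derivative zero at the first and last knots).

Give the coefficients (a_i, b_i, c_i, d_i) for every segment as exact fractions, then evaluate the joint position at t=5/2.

Δ: Δ0=1, Δ1=-3/2
row 1: diag=6, rhs=-15; c'=1/3, d'=-5/2
back: M1=-5/2
M: M0=0, M1=-5/2, M2=0
seg 0: a=-3, c=M0/2=0, d=(M1−M0)/(6·1)=-5/12, b=Δ0−h0·(2M0+M1)/6=17/12
seg 1: a=-2, c=M1/2=-5/4, d=(M2−M1)/(6·2)=5/24, b=Δ1−h1·(2M1+M2)/6=1/6
t_q=5/2 → seg 1, τ=3/2; S=-2+1/6·τ+-5/4·τ²+5/24·τ³=-247/64

  seg 0: a=-3 b=17/12 c=0 d=-5/12
  seg 1: a=-2 b=1/6 c=-5/4 d=5/24
S(5/2) = -247/64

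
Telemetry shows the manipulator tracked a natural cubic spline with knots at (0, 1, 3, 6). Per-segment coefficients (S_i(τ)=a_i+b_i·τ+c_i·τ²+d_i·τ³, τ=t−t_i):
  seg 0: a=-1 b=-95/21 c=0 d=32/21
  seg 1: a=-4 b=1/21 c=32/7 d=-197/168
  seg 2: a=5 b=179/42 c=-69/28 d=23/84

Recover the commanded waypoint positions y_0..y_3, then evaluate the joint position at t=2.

y_0=-1 y_1=-4 y_2=5 y_3=3
S(2) = -31/56

y_0 = S_0(0) = a_0 = -1
y_1 = S_1(0) = a_1 = -4
y_2 = S_2(0) = a_2 = 5
y_3 = S_2(3) = 3
t_q=2 is in segment 1 (τ=1); S_1(τ)=-31/56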